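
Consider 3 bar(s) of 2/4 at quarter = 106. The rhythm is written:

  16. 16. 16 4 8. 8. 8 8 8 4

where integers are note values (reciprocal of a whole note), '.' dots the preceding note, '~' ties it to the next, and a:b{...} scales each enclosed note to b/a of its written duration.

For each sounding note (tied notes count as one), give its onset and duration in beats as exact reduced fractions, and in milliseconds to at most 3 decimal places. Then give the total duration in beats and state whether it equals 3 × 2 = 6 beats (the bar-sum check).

1) 0.0ms=0b +212.264ms=3/8b
2) 212.264ms=3/8b +212.264ms=3/8b
3) 424.528ms=3/4b +141.509ms=1/4b
4) 566.038ms=1b +566.038ms=1b
5) 1132.075ms=2b +424.528ms=3/4b
6) 1556.604ms=11/4b +424.528ms=3/4b
7) 1981.132ms=7/2b +283.019ms=1/2b
8) 2264.151ms=4b +283.019ms=1/2b
9) 2547.17ms=9/2b +283.019ms=1/2b
10) 2830.189ms=5b +566.038ms=1b
Σ=6b of 6 (106bpm 2/4) — PASS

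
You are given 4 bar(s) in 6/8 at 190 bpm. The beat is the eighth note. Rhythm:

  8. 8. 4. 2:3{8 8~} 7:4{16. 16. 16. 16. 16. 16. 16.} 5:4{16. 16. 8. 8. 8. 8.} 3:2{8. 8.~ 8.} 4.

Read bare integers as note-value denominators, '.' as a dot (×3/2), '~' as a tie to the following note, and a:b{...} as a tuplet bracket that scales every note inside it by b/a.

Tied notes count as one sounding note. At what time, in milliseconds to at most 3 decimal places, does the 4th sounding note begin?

1. 0.0ms @ 0 + 473.684ms (3/2)
2. 473.684ms @ 3/2 + 473.684ms (3/2)
3. 947.368ms @ 3 + 947.368ms (3)
4. 1894.737ms @ 6 + 473.684ms (3/2)
5. 2368.421ms @ 15/2 + 609.023ms (27/14)
6. 2977.444ms @ 66/7 + 135.338ms (3/7)
7. 3112.782ms @ 69/7 + 135.338ms (3/7)
8. 3248.12ms @ 72/7 + 135.338ms (3/7)
9. 3383.459ms @ 75/7 + 135.338ms (3/7)
10. 3518.797ms @ 78/7 + 135.338ms (3/7)
11. 3654.135ms @ 81/7 + 135.338ms (3/7)
12. 3789.474ms @ 12 + 189.474ms (3/5)
13. 3978.947ms @ 63/5 + 189.474ms (3/5)
14. 4168.421ms @ 66/5 + 378.947ms (6/5)
15. 4547.368ms @ 72/5 + 378.947ms (6/5)
16. 4926.316ms @ 78/5 + 378.947ms (6/5)
17. 5305.263ms @ 84/5 + 378.947ms (6/5)
18. 5684.211ms @ 18 + 315.789ms (1)
19. 6000.0ms @ 19 + 631.579ms (2)
20. 6631.579ms @ 21 + 947.368ms (3)

note 4 onset = 6b = 1894.737ms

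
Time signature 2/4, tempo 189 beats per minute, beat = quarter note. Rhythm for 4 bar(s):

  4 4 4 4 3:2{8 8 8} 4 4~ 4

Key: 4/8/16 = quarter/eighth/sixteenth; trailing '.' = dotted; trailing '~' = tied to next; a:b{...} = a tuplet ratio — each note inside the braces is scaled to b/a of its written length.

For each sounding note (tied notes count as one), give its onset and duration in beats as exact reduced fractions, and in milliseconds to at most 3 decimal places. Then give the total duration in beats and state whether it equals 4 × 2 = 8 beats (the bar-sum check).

1) 0.0ms=0b +317.46ms=1b
2) 317.46ms=1b +317.46ms=1b
3) 634.921ms=2b +317.46ms=1b
4) 952.381ms=3b +317.46ms=1b
5) 1269.841ms=4b +105.82ms=1/3b
6) 1375.661ms=13/3b +105.82ms=1/3b
7) 1481.481ms=14/3b +105.82ms=1/3b
8) 1587.302ms=5b +317.46ms=1b
9) 1904.762ms=6b +634.921ms=2b
Σ=8b of 8 (189bpm 2/4) — PASS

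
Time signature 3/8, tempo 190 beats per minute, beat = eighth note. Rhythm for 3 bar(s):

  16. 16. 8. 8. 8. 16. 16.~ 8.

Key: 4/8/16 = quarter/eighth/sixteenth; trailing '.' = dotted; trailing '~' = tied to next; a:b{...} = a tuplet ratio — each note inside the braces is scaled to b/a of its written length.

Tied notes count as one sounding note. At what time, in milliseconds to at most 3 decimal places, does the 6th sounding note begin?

1. 0.0ms @ 0 + 236.842ms (3/4)
2. 236.842ms @ 3/4 + 236.842ms (3/4)
3. 473.684ms @ 3/2 + 473.684ms (3/2)
4. 947.368ms @ 3 + 473.684ms (3/2)
5. 1421.053ms @ 9/2 + 473.684ms (3/2)
6. 1894.737ms @ 6 + 236.842ms (3/4)
7. 2131.579ms @ 27/4 + 710.526ms (9/4)

note 6 onset = 6b = 1894.737ms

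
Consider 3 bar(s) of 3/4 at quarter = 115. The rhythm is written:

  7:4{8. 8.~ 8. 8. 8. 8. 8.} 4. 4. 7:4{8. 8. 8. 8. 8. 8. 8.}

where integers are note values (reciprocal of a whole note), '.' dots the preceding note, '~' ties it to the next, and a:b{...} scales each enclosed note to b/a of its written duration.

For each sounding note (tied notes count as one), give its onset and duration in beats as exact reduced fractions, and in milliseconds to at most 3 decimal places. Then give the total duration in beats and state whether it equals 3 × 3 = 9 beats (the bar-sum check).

1) 0.0ms=0b +223.602ms=3/7b
2) 223.602ms=3/7b +447.205ms=6/7b
3) 670.807ms=9/7b +223.602ms=3/7b
4) 894.41ms=12/7b +223.602ms=3/7b
5) 1118.012ms=15/7b +223.602ms=3/7b
6) 1341.615ms=18/7b +223.602ms=3/7b
7) 1565.217ms=3b +782.609ms=3/2b
8) 2347.826ms=9/2b +782.609ms=3/2b
9) 3130.435ms=6b +223.602ms=3/7b
10) 3354.037ms=45/7b +223.602ms=3/7b
11) 3577.64ms=48/7b +223.602ms=3/7b
12) 3801.242ms=51/7b +223.602ms=3/7b
13) 4024.845ms=54/7b +223.602ms=3/7b
14) 4248.447ms=57/7b +223.602ms=3/7b
15) 4472.05ms=60/7b +223.602ms=3/7b
Σ=9b of 9 (115bpm 3/4) — PASS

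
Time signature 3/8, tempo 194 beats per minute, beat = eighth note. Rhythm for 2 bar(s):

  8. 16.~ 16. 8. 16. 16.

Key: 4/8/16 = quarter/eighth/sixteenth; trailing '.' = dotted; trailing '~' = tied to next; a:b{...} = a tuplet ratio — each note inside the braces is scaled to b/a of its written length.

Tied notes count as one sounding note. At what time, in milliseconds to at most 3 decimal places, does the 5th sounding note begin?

1. 0.0ms @ 0 + 463.918ms (3/2)
2. 463.918ms @ 3/2 + 463.918ms (3/2)
3. 927.835ms @ 3 + 463.918ms (3/2)
4. 1391.753ms @ 9/2 + 231.959ms (3/4)
5. 1623.711ms @ 21/4 + 231.959ms (3/4)

note 5 onset = 21/4b = 1623.711ms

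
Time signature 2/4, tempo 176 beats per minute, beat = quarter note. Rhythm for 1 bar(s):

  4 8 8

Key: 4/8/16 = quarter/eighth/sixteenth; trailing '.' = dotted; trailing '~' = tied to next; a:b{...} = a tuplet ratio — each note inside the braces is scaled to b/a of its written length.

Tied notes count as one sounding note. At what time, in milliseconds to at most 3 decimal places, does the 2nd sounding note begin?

note 2 onset = 1b = 340.909ms

1. 0.0ms @ 0 + 340.909ms (1)
2. 340.909ms @ 1 + 170.455ms (1/2)
3. 511.364ms @ 3/2 + 170.455ms (1/2)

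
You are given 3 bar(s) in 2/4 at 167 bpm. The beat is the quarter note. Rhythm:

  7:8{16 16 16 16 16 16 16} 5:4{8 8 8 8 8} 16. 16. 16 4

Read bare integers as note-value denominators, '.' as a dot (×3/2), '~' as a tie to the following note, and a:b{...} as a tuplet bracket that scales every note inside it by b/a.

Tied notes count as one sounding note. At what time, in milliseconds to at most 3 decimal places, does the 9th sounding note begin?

note 9 onset = 12/5b = 862.275ms

1. 0.0ms @ 0 + 102.652ms (2/7)
2. 102.652ms @ 2/7 + 102.652ms (2/7)
3. 205.304ms @ 4/7 + 102.652ms (2/7)
4. 307.956ms @ 6/7 + 102.652ms (2/7)
5. 410.607ms @ 8/7 + 102.652ms (2/7)
6. 513.259ms @ 10/7 + 102.652ms (2/7)
7. 615.911ms @ 12/7 + 102.652ms (2/7)
8. 718.563ms @ 2 + 143.713ms (2/5)
9. 862.275ms @ 12/5 + 143.713ms (2/5)
10. 1005.988ms @ 14/5 + 143.713ms (2/5)
11. 1149.701ms @ 16/5 + 143.713ms (2/5)
12. 1293.413ms @ 18/5 + 143.713ms (2/5)
13. 1437.126ms @ 4 + 134.731ms (3/8)
14. 1571.856ms @ 35/8 + 134.731ms (3/8)
15. 1706.587ms @ 19/4 + 89.82ms (1/4)
16. 1796.407ms @ 5 + 359.281ms (1)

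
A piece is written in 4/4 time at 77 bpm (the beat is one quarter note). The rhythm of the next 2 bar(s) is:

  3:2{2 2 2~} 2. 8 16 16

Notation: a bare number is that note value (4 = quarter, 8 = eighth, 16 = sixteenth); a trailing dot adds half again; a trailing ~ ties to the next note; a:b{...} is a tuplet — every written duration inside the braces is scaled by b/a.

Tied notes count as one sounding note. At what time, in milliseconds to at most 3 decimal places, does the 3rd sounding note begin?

1. 0.0ms @ 0 + 1038.961ms (4/3)
2. 1038.961ms @ 4/3 + 1038.961ms (4/3)
3. 2077.922ms @ 8/3 + 3376.623ms (13/3)
4. 5454.545ms @ 7 + 389.61ms (1/2)
5. 5844.156ms @ 15/2 + 194.805ms (1/4)
6. 6038.961ms @ 31/4 + 194.805ms (1/4)

note 3 onset = 8/3b = 2077.922ms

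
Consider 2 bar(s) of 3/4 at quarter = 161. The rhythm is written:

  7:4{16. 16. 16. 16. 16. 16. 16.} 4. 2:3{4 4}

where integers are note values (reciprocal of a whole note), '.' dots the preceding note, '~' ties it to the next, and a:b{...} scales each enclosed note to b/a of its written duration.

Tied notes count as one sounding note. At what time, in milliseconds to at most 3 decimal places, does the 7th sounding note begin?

1. 0.0ms @ 0 + 79.858ms (3/14)
2. 79.858ms @ 3/14 + 79.858ms (3/14)
3. 159.716ms @ 3/7 + 79.858ms (3/14)
4. 239.574ms @ 9/14 + 79.858ms (3/14)
5. 319.432ms @ 6/7 + 79.858ms (3/14)
6. 399.29ms @ 15/14 + 79.858ms (3/14)
7. 479.148ms @ 9/7 + 79.858ms (3/14)
8. 559.006ms @ 3/2 + 559.006ms (3/2)
9. 1118.012ms @ 3 + 559.006ms (3/2)
10. 1677.019ms @ 9/2 + 559.006ms (3/2)

note 7 onset = 9/7b = 479.148ms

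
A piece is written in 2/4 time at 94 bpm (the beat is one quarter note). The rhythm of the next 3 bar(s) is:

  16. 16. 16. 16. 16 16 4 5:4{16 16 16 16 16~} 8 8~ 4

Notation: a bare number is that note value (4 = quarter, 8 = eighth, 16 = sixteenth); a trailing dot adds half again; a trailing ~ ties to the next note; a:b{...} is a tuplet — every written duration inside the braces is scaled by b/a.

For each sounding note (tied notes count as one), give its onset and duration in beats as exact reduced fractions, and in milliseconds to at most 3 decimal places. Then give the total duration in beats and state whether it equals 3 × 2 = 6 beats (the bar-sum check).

1) 0.0ms=0b +239.362ms=3/8b
2) 239.362ms=3/8b +239.362ms=3/8b
3) 478.723ms=3/4b +239.362ms=3/8b
4) 718.085ms=9/8b +239.362ms=3/8b
5) 957.447ms=3/2b +159.574ms=1/4b
6) 1117.021ms=7/4b +159.574ms=1/4b
7) 1276.596ms=2b +638.298ms=1b
8) 1914.894ms=3b +127.66ms=1/5b
9) 2042.553ms=16/5b +127.66ms=1/5b
10) 2170.213ms=17/5b +127.66ms=1/5b
11) 2297.872ms=18/5b +127.66ms=1/5b
12) 2425.532ms=19/5b +446.809ms=7/10b
13) 2872.34ms=9/2b +957.447ms=3/2b
Σ=6b of 6 (94bpm 2/4) — PASS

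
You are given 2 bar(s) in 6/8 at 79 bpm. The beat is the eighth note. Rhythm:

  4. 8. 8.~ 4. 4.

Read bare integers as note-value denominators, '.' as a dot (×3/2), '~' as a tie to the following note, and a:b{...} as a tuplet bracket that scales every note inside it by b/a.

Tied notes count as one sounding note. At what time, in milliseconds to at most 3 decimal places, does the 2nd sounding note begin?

note 2 onset = 3b = 2278.481ms

1. 0.0ms @ 0 + 2278.481ms (3)
2. 2278.481ms @ 3 + 1139.241ms (3/2)
3. 3417.722ms @ 9/2 + 3417.722ms (9/2)
4. 6835.443ms @ 9 + 2278.481ms (3)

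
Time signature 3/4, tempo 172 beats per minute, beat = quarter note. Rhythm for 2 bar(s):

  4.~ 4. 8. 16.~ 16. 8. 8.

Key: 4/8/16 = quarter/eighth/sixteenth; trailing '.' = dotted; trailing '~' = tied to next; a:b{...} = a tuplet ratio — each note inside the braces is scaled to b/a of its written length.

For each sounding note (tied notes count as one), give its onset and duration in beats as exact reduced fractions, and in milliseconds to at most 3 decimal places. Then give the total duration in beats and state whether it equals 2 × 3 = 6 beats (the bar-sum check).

1) 0.0ms=0b +1046.512ms=3b
2) 1046.512ms=3b +261.628ms=3/4b
3) 1308.14ms=15/4b +261.628ms=3/4b
4) 1569.767ms=9/2b +261.628ms=3/4b
5) 1831.395ms=21/4b +261.628ms=3/4b
Σ=6b of 6 (172bpm 3/4) — PASS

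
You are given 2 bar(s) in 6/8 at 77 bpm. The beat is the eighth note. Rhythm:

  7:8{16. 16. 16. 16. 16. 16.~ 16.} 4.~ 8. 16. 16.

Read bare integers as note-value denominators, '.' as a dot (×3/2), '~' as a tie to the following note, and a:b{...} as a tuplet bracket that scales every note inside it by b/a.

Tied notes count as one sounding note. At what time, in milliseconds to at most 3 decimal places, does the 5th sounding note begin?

note 5 onset = 24/7b = 2671.614ms

1. 0.0ms @ 0 + 667.904ms (6/7)
2. 667.904ms @ 6/7 + 667.904ms (6/7)
3. 1335.807ms @ 12/7 + 667.904ms (6/7)
4. 2003.711ms @ 18/7 + 667.904ms (6/7)
5. 2671.614ms @ 24/7 + 667.904ms (6/7)
6. 3339.518ms @ 30/7 + 1335.807ms (12/7)
7. 4675.325ms @ 6 + 3506.494ms (9/2)
8. 8181.818ms @ 21/2 + 584.416ms (3/4)
9. 8766.234ms @ 45/4 + 584.416ms (3/4)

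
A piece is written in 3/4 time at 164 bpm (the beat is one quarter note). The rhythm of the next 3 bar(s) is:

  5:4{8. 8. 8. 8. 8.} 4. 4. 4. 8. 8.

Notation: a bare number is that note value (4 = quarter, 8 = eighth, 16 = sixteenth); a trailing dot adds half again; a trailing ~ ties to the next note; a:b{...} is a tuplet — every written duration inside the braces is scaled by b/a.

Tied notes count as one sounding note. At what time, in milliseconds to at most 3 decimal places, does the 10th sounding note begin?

1. 0.0ms @ 0 + 219.512ms (3/5)
2. 219.512ms @ 3/5 + 219.512ms (3/5)
3. 439.024ms @ 6/5 + 219.512ms (3/5)
4. 658.537ms @ 9/5 + 219.512ms (3/5)
5. 878.049ms @ 12/5 + 219.512ms (3/5)
6. 1097.561ms @ 3 + 548.78ms (3/2)
7. 1646.341ms @ 9/2 + 548.78ms (3/2)
8. 2195.122ms @ 6 + 548.78ms (3/2)
9. 2743.902ms @ 15/2 + 274.39ms (3/4)
10. 3018.293ms @ 33/4 + 274.39ms (3/4)

note 10 onset = 33/4b = 3018.293ms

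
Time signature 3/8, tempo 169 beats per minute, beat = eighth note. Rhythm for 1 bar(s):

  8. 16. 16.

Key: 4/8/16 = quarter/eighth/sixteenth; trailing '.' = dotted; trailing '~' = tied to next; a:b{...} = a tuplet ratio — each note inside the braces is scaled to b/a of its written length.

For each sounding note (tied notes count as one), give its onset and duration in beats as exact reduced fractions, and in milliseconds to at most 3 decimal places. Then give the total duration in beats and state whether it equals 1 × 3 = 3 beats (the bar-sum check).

1) 0.0ms=0b +532.544ms=3/2b
2) 532.544ms=3/2b +266.272ms=3/4b
3) 798.817ms=9/4b +266.272ms=3/4b
Σ=3b of 3 (169bpm 3/8) — PASS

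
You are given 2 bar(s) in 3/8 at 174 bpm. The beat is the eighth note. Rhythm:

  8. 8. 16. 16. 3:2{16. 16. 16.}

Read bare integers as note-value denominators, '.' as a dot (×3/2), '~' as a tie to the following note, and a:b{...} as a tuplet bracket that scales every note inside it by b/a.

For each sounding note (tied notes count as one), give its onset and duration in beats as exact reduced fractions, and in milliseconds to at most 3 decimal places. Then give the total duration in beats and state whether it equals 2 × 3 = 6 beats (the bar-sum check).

1) 0.0ms=0b +517.241ms=3/2b
2) 517.241ms=3/2b +517.241ms=3/2b
3) 1034.483ms=3b +258.621ms=3/4b
4) 1293.103ms=15/4b +258.621ms=3/4b
5) 1551.724ms=9/2b +172.414ms=1/2b
6) 1724.138ms=5b +172.414ms=1/2b
7) 1896.552ms=11/2b +172.414ms=1/2b
Σ=6b of 6 (174bpm 3/8) — PASS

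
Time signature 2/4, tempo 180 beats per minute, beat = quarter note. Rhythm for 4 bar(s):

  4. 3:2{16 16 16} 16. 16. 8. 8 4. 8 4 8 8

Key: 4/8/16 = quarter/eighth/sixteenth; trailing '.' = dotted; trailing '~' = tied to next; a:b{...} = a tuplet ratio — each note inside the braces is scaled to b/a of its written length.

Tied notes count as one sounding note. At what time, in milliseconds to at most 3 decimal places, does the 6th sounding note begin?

note 6 onset = 19/8b = 791.667ms

1. 0.0ms @ 0 + 500.0ms (3/2)
2. 500.0ms @ 3/2 + 55.556ms (1/6)
3. 555.556ms @ 5/3 + 55.556ms (1/6)
4. 611.111ms @ 11/6 + 55.556ms (1/6)
5. 666.667ms @ 2 + 125.0ms (3/8)
6. 791.667ms @ 19/8 + 125.0ms (3/8)
7. 916.667ms @ 11/4 + 250.0ms (3/4)
8. 1166.667ms @ 7/2 + 166.667ms (1/2)
9. 1333.333ms @ 4 + 500.0ms (3/2)
10. 1833.333ms @ 11/2 + 166.667ms (1/2)
11. 2000.0ms @ 6 + 333.333ms (1)
12. 2333.333ms @ 7 + 166.667ms (1/2)
13. 2500.0ms @ 15/2 + 166.667ms (1/2)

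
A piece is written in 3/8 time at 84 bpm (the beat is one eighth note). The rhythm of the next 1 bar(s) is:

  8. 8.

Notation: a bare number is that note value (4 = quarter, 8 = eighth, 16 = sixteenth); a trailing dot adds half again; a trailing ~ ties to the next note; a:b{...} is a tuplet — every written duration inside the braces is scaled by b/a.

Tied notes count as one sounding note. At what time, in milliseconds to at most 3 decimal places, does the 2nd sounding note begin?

note 2 onset = 3/2b = 1071.429ms

1. 0.0ms @ 0 + 1071.429ms (3/2)
2. 1071.429ms @ 3/2 + 1071.429ms (3/2)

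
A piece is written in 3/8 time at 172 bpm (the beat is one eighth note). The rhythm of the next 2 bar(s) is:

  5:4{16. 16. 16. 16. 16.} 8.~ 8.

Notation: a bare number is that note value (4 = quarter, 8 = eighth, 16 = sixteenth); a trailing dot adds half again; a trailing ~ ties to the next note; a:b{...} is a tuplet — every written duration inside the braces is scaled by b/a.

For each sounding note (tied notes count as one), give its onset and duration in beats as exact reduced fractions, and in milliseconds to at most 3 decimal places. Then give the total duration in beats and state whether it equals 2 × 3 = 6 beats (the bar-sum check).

1) 0.0ms=0b +209.302ms=3/5b
2) 209.302ms=3/5b +209.302ms=3/5b
3) 418.605ms=6/5b +209.302ms=3/5b
4) 627.907ms=9/5b +209.302ms=3/5b
5) 837.209ms=12/5b +209.302ms=3/5b
6) 1046.512ms=3b +1046.512ms=3b
Σ=6b of 6 (172bpm 3/8) — PASS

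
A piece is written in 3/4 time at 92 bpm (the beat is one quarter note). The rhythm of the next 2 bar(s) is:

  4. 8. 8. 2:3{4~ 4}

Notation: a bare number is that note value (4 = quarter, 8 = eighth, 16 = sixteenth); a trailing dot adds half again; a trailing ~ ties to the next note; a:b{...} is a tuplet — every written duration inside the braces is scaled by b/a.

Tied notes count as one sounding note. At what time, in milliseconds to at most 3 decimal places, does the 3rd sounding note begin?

note 3 onset = 9/4b = 1467.391ms

1. 0.0ms @ 0 + 978.261ms (3/2)
2. 978.261ms @ 3/2 + 489.13ms (3/4)
3. 1467.391ms @ 9/4 + 489.13ms (3/4)
4. 1956.522ms @ 3 + 1956.522ms (3)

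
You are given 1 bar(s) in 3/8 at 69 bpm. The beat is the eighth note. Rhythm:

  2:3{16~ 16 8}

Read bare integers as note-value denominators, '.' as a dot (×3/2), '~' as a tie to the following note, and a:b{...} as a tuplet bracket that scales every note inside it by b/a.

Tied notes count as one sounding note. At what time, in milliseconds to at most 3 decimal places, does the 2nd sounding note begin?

1. 0.0ms @ 0 + 1304.348ms (3/2)
2. 1304.348ms @ 3/2 + 1304.348ms (3/2)

note 2 onset = 3/2b = 1304.348ms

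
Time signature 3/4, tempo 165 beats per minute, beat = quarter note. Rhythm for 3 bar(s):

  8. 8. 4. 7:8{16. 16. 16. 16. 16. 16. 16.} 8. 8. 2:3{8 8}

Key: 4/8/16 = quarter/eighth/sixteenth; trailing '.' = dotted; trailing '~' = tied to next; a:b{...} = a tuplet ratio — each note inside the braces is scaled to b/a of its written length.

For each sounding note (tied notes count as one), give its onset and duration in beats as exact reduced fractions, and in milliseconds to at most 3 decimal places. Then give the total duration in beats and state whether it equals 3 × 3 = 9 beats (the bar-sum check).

1) 0.0ms=0b +272.727ms=3/4b
2) 272.727ms=3/4b +272.727ms=3/4b
3) 545.455ms=3/2b +545.455ms=3/2b
4) 1090.909ms=3b +155.844ms=3/7b
5) 1246.753ms=24/7b +155.844ms=3/7b
6) 1402.597ms=27/7b +155.844ms=3/7b
7) 1558.442ms=30/7b +155.844ms=3/7b
8) 1714.286ms=33/7b +155.844ms=3/7b
9) 1870.13ms=36/7b +155.844ms=3/7b
10) 2025.974ms=39/7b +155.844ms=3/7b
11) 2181.818ms=6b +272.727ms=3/4b
12) 2454.545ms=27/4b +272.727ms=3/4b
13) 2727.273ms=15/2b +272.727ms=3/4b
14) 3000.0ms=33/4b +272.727ms=3/4b
Σ=9b of 9 (165bpm 3/4) — PASS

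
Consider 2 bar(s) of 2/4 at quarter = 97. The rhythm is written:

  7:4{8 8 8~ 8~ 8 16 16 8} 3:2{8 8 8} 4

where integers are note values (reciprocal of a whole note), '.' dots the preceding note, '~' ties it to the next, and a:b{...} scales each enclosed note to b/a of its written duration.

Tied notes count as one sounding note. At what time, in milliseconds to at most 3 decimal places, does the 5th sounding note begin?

1. 0.0ms @ 0 + 176.73ms (2/7)
2. 176.73ms @ 2/7 + 176.73ms (2/7)
3. 353.461ms @ 4/7 + 530.191ms (6/7)
4. 883.652ms @ 10/7 + 88.365ms (1/7)
5. 972.018ms @ 11/7 + 88.365ms (1/7)
6. 1060.383ms @ 12/7 + 176.73ms (2/7)
7. 1237.113ms @ 2 + 206.186ms (1/3)
8. 1443.299ms @ 7/3 + 206.186ms (1/3)
9. 1649.485ms @ 8/3 + 206.186ms (1/3)
10. 1855.67ms @ 3 + 618.557ms (1)

note 5 onset = 11/7b = 972.018ms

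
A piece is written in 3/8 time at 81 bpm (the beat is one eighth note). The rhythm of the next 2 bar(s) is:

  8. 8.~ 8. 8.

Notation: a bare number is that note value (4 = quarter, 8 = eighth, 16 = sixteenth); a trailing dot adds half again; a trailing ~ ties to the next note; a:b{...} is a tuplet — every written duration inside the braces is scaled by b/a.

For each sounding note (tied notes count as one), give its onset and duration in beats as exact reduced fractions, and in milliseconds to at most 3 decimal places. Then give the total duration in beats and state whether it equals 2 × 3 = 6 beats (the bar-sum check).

1) 0.0ms=0b +1111.111ms=3/2b
2) 1111.111ms=3/2b +2222.222ms=3b
3) 3333.333ms=9/2b +1111.111ms=3/2b
Σ=6b of 6 (81bpm 3/8) — PASS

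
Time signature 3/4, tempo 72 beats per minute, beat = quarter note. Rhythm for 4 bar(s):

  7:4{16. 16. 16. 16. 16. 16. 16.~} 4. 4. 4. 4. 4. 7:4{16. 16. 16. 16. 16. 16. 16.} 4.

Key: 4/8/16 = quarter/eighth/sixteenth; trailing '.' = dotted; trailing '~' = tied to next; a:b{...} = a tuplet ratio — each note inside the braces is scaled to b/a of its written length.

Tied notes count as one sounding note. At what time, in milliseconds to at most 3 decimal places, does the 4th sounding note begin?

1. 0.0ms @ 0 + 178.571ms (3/14)
2. 178.571ms @ 3/14 + 178.571ms (3/14)
3. 357.143ms @ 3/7 + 178.571ms (3/14)
4. 535.714ms @ 9/14 + 178.571ms (3/14)
5. 714.286ms @ 6/7 + 178.571ms (3/14)
6. 892.857ms @ 15/14 + 178.571ms (3/14)
7. 1071.429ms @ 9/7 + 1428.571ms (12/7)
8. 2500.0ms @ 3 + 1250.0ms (3/2)
9. 3750.0ms @ 9/2 + 1250.0ms (3/2)
10. 5000.0ms @ 6 + 1250.0ms (3/2)
11. 6250.0ms @ 15/2 + 1250.0ms (3/2)
12. 7500.0ms @ 9 + 178.571ms (3/14)
13. 7678.571ms @ 129/14 + 178.571ms (3/14)
14. 7857.143ms @ 66/7 + 178.571ms (3/14)
15. 8035.714ms @ 135/14 + 178.571ms (3/14)
16. 8214.286ms @ 69/7 + 178.571ms (3/14)
17. 8392.857ms @ 141/14 + 178.571ms (3/14)
18. 8571.429ms @ 72/7 + 178.571ms (3/14)
19. 8750.0ms @ 21/2 + 1250.0ms (3/2)

note 4 onset = 9/14b = 535.714ms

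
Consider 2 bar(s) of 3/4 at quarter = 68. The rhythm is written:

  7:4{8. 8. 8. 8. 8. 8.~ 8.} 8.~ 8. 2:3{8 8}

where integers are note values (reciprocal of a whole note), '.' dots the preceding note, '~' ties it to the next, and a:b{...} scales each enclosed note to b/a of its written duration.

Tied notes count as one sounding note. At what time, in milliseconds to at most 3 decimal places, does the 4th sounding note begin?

1. 0.0ms @ 0 + 378.151ms (3/7)
2. 378.151ms @ 3/7 + 378.151ms (3/7)
3. 756.303ms @ 6/7 + 378.151ms (3/7)
4. 1134.454ms @ 9/7 + 378.151ms (3/7)
5. 1512.605ms @ 12/7 + 378.151ms (3/7)
6. 1890.756ms @ 15/7 + 756.303ms (6/7)
7. 2647.059ms @ 3 + 1323.529ms (3/2)
8. 3970.588ms @ 9/2 + 661.765ms (3/4)
9. 4632.353ms @ 21/4 + 661.765ms (3/4)

note 4 onset = 9/7b = 1134.454ms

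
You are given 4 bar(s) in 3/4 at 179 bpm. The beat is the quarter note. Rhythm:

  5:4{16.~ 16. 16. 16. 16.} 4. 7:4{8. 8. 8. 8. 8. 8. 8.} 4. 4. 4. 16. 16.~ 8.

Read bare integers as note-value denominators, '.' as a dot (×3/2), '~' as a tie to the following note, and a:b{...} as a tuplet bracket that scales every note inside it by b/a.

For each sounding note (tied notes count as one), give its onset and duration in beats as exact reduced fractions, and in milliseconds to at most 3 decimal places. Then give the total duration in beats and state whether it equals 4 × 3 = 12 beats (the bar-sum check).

1) 0.0ms=0b +201.117ms=3/5b
2) 201.117ms=3/5b +100.559ms=3/10b
3) 301.676ms=9/10b +100.559ms=3/10b
4) 402.235ms=6/5b +100.559ms=3/10b
5) 502.793ms=3/2b +502.793ms=3/2b
6) 1005.587ms=3b +143.655ms=3/7b
7) 1149.242ms=24/7b +143.655ms=3/7b
8) 1292.897ms=27/7b +143.655ms=3/7b
9) 1436.552ms=30/7b +143.655ms=3/7b
10) 1580.208ms=33/7b +143.655ms=3/7b
11) 1723.863ms=36/7b +143.655ms=3/7b
12) 1867.518ms=39/7b +143.655ms=3/7b
13) 2011.173ms=6b +502.793ms=3/2b
14) 2513.966ms=15/2b +502.793ms=3/2b
15) 3016.76ms=9b +502.793ms=3/2b
16) 3519.553ms=21/2b +125.698ms=3/8b
17) 3645.251ms=87/8b +377.095ms=9/8b
Σ=12b of 12 (179bpm 3/4) — PASS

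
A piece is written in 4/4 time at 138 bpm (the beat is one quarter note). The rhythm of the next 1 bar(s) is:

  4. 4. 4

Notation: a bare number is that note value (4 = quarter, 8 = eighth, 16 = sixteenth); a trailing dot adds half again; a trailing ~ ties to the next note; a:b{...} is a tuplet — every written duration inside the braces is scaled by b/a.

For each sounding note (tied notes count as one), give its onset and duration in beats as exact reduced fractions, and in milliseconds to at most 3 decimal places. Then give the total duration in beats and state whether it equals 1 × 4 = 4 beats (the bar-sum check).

1) 0.0ms=0b +652.174ms=3/2b
2) 652.174ms=3/2b +652.174ms=3/2b
3) 1304.348ms=3b +434.783ms=1b
Σ=4b of 4 (138bpm 4/4) — PASS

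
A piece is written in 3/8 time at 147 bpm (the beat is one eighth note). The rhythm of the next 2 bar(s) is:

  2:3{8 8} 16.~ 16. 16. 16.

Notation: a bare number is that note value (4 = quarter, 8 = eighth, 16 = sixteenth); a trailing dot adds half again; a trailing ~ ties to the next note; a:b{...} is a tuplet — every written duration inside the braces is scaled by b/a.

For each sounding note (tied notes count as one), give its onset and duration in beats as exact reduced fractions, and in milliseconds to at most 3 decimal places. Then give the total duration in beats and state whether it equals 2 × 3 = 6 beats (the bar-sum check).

1) 0.0ms=0b +612.245ms=3/2b
2) 612.245ms=3/2b +612.245ms=3/2b
3) 1224.49ms=3b +612.245ms=3/2b
4) 1836.735ms=9/2b +306.122ms=3/4b
5) 2142.857ms=21/4b +306.122ms=3/4b
Σ=6b of 6 (147bpm 3/8) — PASS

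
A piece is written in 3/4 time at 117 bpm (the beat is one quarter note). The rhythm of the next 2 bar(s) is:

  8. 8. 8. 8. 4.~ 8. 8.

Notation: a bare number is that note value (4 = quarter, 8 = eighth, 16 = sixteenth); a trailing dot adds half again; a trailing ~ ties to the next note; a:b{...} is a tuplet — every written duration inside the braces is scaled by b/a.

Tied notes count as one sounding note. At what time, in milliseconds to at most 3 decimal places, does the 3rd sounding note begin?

1. 0.0ms @ 0 + 384.615ms (3/4)
2. 384.615ms @ 3/4 + 384.615ms (3/4)
3. 769.231ms @ 3/2 + 384.615ms (3/4)
4. 1153.846ms @ 9/4 + 384.615ms (3/4)
5. 1538.462ms @ 3 + 1153.846ms (9/4)
6. 2692.308ms @ 21/4 + 384.615ms (3/4)

note 3 onset = 3/2b = 769.231ms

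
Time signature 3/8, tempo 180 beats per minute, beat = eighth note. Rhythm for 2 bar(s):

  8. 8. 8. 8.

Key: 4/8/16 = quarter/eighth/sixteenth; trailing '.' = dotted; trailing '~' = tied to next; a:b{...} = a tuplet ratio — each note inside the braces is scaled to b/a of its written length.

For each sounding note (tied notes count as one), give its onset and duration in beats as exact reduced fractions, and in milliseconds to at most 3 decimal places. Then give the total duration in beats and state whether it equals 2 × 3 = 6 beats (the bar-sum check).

1) 0.0ms=0b +500.0ms=3/2b
2) 500.0ms=3/2b +500.0ms=3/2b
3) 1000.0ms=3b +500.0ms=3/2b
4) 1500.0ms=9/2b +500.0ms=3/2b
Σ=6b of 6 (180bpm 3/8) — PASS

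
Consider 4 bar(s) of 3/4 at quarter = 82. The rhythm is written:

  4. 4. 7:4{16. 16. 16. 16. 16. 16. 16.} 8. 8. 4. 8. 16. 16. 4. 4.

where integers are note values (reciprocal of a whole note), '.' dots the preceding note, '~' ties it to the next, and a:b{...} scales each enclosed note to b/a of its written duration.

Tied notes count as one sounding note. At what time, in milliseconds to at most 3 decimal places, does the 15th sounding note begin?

1. 0.0ms @ 0 + 1097.561ms (3/2)
2. 1097.561ms @ 3/2 + 1097.561ms (3/2)
3. 2195.122ms @ 3 + 156.794ms (3/14)
4. 2351.916ms @ 45/14 + 156.794ms (3/14)
5. 2508.711ms @ 24/7 + 156.794ms (3/14)
6. 2665.505ms @ 51/14 + 156.794ms (3/14)
7. 2822.3ms @ 27/7 + 156.794ms (3/14)
8. 2979.094ms @ 57/14 + 156.794ms (3/14)
9. 3135.889ms @ 30/7 + 156.794ms (3/14)
10. 3292.683ms @ 9/2 + 548.78ms (3/4)
11. 3841.463ms @ 21/4 + 548.78ms (3/4)
12. 4390.244ms @ 6 + 1097.561ms (3/2)
13. 5487.805ms @ 15/2 + 548.78ms (3/4)
14. 6036.585ms @ 33/4 + 274.39ms (3/8)
15. 6310.976ms @ 69/8 + 274.39ms (3/8)
16. 6585.366ms @ 9 + 1097.561ms (3/2)
17. 7682.927ms @ 21/2 + 1097.561ms (3/2)

note 15 onset = 69/8b = 6310.976ms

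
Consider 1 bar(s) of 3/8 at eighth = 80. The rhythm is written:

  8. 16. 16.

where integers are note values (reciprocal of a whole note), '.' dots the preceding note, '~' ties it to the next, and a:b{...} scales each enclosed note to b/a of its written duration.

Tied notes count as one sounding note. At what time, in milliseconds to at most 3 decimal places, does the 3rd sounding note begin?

note 3 onset = 9/4b = 1687.5ms

1. 0.0ms @ 0 + 1125.0ms (3/2)
2. 1125.0ms @ 3/2 + 562.5ms (3/4)
3. 1687.5ms @ 9/4 + 562.5ms (3/4)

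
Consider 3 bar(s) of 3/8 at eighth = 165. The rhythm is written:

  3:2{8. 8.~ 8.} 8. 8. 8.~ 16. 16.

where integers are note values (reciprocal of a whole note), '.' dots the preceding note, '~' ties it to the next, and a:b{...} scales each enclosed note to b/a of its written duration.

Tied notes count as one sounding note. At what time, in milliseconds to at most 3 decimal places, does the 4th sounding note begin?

note 4 onset = 9/2b = 1636.364ms

1. 0.0ms @ 0 + 363.636ms (1)
2. 363.636ms @ 1 + 727.273ms (2)
3. 1090.909ms @ 3 + 545.455ms (3/2)
4. 1636.364ms @ 9/2 + 545.455ms (3/2)
5. 2181.818ms @ 6 + 818.182ms (9/4)
6. 3000.0ms @ 33/4 + 272.727ms (3/4)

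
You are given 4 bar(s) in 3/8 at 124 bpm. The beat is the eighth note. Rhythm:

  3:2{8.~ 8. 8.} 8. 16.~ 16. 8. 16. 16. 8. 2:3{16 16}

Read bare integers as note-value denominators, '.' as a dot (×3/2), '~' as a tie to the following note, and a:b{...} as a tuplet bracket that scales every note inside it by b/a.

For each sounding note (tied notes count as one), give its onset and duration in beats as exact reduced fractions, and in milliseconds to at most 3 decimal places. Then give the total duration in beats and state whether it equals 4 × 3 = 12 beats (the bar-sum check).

1) 0.0ms=0b +967.742ms=2b
2) 967.742ms=2b +483.871ms=1b
3) 1451.613ms=3b +725.806ms=3/2b
4) 2177.419ms=9/2b +725.806ms=3/2b
5) 2903.226ms=6b +725.806ms=3/2b
6) 3629.032ms=15/2b +362.903ms=3/4b
7) 3991.935ms=33/4b +362.903ms=3/4b
8) 4354.839ms=9b +725.806ms=3/2b
9) 5080.645ms=21/2b +362.903ms=3/4b
10) 5443.548ms=45/4b +362.903ms=3/4b
Σ=12b of 12 (124bpm 3/8) — PASS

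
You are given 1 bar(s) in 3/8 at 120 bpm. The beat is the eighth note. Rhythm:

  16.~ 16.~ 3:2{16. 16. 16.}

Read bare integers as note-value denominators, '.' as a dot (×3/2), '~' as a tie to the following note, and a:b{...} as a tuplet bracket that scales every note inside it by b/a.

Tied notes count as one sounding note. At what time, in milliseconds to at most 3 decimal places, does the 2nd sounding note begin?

1. 0.0ms @ 0 + 1000.0ms (2)
2. 1000.0ms @ 2 + 250.0ms (1/2)
3. 1250.0ms @ 5/2 + 250.0ms (1/2)

note 2 onset = 2b = 1000.0ms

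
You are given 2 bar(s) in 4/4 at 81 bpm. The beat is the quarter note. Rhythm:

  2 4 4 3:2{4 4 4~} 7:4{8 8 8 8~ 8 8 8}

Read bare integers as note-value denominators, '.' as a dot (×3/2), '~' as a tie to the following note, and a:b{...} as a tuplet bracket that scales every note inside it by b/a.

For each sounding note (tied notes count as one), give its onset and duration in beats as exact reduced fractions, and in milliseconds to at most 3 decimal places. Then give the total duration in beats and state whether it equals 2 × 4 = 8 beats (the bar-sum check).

1) 0.0ms=0b +1481.481ms=2b
2) 1481.481ms=2b +740.741ms=1b
3) 2222.222ms=3b +740.741ms=1b
4) 2962.963ms=4b +493.827ms=2/3b
5) 3456.79ms=14/3b +493.827ms=2/3b
6) 3950.617ms=16/3b +705.467ms=20/21b
7) 4656.085ms=44/7b +211.64ms=2/7b
8) 4867.725ms=46/7b +211.64ms=2/7b
9) 5079.365ms=48/7b +423.28ms=4/7b
10) 5502.646ms=52/7b +211.64ms=2/7b
11) 5714.286ms=54/7b +211.64ms=2/7b
Σ=8b of 8 (81bpm 4/4) — PASS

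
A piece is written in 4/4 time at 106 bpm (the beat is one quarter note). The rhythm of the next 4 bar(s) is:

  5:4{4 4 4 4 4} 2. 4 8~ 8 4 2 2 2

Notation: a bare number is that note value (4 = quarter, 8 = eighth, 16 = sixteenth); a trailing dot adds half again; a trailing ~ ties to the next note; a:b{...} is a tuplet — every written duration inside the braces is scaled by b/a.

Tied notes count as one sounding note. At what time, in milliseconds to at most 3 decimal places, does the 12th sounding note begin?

note 12 onset = 14b = 7924.528ms

1. 0.0ms @ 0 + 452.83ms (4/5)
2. 452.83ms @ 4/5 + 452.83ms (4/5)
3. 905.66ms @ 8/5 + 452.83ms (4/5)
4. 1358.491ms @ 12/5 + 452.83ms (4/5)
5. 1811.321ms @ 16/5 + 452.83ms (4/5)
6. 2264.151ms @ 4 + 1698.113ms (3)
7. 3962.264ms @ 7 + 566.038ms (1)
8. 4528.302ms @ 8 + 566.038ms (1)
9. 5094.34ms @ 9 + 566.038ms (1)
10. 5660.377ms @ 10 + 1132.075ms (2)
11. 6792.453ms @ 12 + 1132.075ms (2)
12. 7924.528ms @ 14 + 1132.075ms (2)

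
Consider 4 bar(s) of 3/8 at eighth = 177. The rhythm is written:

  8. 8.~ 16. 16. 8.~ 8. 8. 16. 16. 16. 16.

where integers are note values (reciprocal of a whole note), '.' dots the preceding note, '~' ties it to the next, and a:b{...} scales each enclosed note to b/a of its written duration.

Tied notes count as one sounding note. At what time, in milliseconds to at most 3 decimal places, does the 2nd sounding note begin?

1. 0.0ms @ 0 + 508.475ms (3/2)
2. 508.475ms @ 3/2 + 762.712ms (9/4)
3. 1271.186ms @ 15/4 + 254.237ms (3/4)
4. 1525.424ms @ 9/2 + 1016.949ms (3)
5. 2542.373ms @ 15/2 + 508.475ms (3/2)
6. 3050.847ms @ 9 + 254.237ms (3/4)
7. 3305.085ms @ 39/4 + 254.237ms (3/4)
8. 3559.322ms @ 21/2 + 254.237ms (3/4)
9. 3813.559ms @ 45/4 + 254.237ms (3/4)

note 2 onset = 3/2b = 508.475ms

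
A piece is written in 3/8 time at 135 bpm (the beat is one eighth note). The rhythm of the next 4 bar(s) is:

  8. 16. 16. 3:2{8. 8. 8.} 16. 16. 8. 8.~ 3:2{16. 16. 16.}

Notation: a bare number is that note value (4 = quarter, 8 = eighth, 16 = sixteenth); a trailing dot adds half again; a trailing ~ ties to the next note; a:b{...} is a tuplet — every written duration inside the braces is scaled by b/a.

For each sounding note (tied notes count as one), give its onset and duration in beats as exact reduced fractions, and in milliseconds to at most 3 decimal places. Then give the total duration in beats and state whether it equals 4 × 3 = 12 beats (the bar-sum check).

1) 0.0ms=0b +666.667ms=3/2b
2) 666.667ms=3/2b +333.333ms=3/4b
3) 1000.0ms=9/4b +333.333ms=3/4b
4) 1333.333ms=3b +444.444ms=1b
5) 1777.778ms=4b +444.444ms=1b
6) 2222.222ms=5b +444.444ms=1b
7) 2666.667ms=6b +333.333ms=3/4b
8) 3000.0ms=27/4b +333.333ms=3/4b
9) 3333.333ms=15/2b +666.667ms=3/2b
10) 4000.0ms=9b +888.889ms=2b
11) 4888.889ms=11b +222.222ms=1/2b
12) 5111.111ms=23/2b +222.222ms=1/2b
Σ=12b of 12 (135bpm 3/8) — PASS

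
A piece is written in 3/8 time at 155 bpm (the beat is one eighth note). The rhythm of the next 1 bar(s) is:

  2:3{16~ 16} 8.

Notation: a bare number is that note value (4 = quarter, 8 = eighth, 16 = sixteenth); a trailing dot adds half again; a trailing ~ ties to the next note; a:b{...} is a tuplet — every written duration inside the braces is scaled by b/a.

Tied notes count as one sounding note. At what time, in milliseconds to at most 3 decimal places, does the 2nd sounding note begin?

1. 0.0ms @ 0 + 580.645ms (3/2)
2. 580.645ms @ 3/2 + 580.645ms (3/2)

note 2 onset = 3/2b = 580.645ms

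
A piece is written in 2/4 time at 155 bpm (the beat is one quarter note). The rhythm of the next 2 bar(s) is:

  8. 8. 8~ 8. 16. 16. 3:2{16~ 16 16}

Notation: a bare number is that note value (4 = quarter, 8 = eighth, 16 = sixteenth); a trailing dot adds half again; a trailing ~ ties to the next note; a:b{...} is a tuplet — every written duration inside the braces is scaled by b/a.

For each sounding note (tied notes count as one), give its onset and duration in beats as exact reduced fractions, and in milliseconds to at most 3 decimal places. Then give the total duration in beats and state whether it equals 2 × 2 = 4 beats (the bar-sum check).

1) 0.0ms=0b +290.323ms=3/4b
2) 290.323ms=3/4b +290.323ms=3/4b
3) 580.645ms=3/2b +483.871ms=5/4b
4) 1064.516ms=11/4b +145.161ms=3/8b
5) 1209.677ms=25/8b +145.161ms=3/8b
6) 1354.839ms=7/2b +129.032ms=1/3b
7) 1483.871ms=23/6b +64.516ms=1/6b
Σ=4b of 4 (155bpm 2/4) — PASS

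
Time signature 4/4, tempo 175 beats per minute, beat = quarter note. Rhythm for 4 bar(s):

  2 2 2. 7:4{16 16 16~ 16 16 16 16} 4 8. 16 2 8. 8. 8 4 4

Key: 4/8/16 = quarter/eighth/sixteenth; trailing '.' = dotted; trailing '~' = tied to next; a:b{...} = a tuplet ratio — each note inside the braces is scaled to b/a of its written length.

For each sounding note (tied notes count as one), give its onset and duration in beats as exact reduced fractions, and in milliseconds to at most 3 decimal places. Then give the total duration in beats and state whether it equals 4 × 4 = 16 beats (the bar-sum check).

1) 0.0ms=0b +685.714ms=2b
2) 685.714ms=2b +685.714ms=2b
3) 1371.429ms=4b +1028.571ms=3b
4) 2400.0ms=7b +48.98ms=1/7b
5) 2448.98ms=50/7b +48.98ms=1/7b
6) 2497.959ms=51/7b +97.959ms=2/7b
7) 2595.918ms=53/7b +48.98ms=1/7b
8) 2644.898ms=54/7b +48.98ms=1/7b
9) 2693.878ms=55/7b +48.98ms=1/7b
10) 2742.857ms=8b +342.857ms=1b
11) 3085.714ms=9b +257.143ms=3/4b
12) 3342.857ms=39/4b +85.714ms=1/4b
13) 3428.571ms=10b +685.714ms=2b
14) 4114.286ms=12b +257.143ms=3/4b
15) 4371.429ms=51/4b +257.143ms=3/4b
16) 4628.571ms=27/2b +171.429ms=1/2b
17) 4800.0ms=14b +342.857ms=1b
18) 5142.857ms=15b +342.857ms=1b
Σ=16b of 16 (175bpm 4/4) — PASS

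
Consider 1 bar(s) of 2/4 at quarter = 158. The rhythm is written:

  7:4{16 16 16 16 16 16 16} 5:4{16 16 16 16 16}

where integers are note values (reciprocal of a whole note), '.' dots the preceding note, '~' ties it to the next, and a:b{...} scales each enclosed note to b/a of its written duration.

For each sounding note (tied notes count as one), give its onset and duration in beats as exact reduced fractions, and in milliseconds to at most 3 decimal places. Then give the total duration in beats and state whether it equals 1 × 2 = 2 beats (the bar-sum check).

1) 0.0ms=0b +54.25ms=1/7b
2) 54.25ms=1/7b +54.25ms=1/7b
3) 108.499ms=2/7b +54.25ms=1/7b
4) 162.749ms=3/7b +54.25ms=1/7b
5) 216.998ms=4/7b +54.25ms=1/7b
6) 271.248ms=5/7b +54.25ms=1/7b
7) 325.497ms=6/7b +54.25ms=1/7b
8) 379.747ms=1b +75.949ms=1/5b
9) 455.696ms=6/5b +75.949ms=1/5b
10) 531.646ms=7/5b +75.949ms=1/5b
11) 607.595ms=8/5b +75.949ms=1/5b
12) 683.544ms=9/5b +75.949ms=1/5b
Σ=2b of 2 (158bpm 2/4) — PASS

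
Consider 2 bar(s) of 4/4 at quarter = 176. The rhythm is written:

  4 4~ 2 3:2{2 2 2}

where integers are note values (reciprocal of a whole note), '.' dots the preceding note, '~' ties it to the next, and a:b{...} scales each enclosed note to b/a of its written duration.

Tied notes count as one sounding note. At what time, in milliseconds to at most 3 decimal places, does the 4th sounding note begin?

1. 0.0ms @ 0 + 340.909ms (1)
2. 340.909ms @ 1 + 1022.727ms (3)
3. 1363.636ms @ 4 + 454.545ms (4/3)
4. 1818.182ms @ 16/3 + 454.545ms (4/3)
5. 2272.727ms @ 20/3 + 454.545ms (4/3)

note 4 onset = 16/3b = 1818.182ms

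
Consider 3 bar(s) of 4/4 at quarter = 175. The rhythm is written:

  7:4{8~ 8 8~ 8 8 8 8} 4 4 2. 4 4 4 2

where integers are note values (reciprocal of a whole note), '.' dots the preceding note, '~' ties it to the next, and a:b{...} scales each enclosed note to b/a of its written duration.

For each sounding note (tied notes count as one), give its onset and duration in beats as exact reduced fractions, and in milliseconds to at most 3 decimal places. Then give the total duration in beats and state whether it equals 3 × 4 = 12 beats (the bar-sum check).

1) 0.0ms=0b +195.918ms=4/7b
2) 195.918ms=4/7b +195.918ms=4/7b
3) 391.837ms=8/7b +97.959ms=2/7b
4) 489.796ms=10/7b +97.959ms=2/7b
5) 587.755ms=12/7b +97.959ms=2/7b
6) 685.714ms=2b +342.857ms=1b
7) 1028.571ms=3b +342.857ms=1b
8) 1371.429ms=4b +1028.571ms=3b
9) 2400.0ms=7b +342.857ms=1b
10) 2742.857ms=8b +342.857ms=1b
11) 3085.714ms=9b +342.857ms=1b
12) 3428.571ms=10b +685.714ms=2b
Σ=12b of 12 (175bpm 4/4) — PASS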